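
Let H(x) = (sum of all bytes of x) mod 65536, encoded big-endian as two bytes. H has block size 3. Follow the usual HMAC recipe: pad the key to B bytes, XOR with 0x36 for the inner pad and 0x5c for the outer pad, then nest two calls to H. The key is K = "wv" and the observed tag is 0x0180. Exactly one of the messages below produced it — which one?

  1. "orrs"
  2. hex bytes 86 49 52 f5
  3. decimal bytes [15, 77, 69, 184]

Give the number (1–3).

Key "wv" = 77 76 is 2 bytes ≤ B = 3; zero-pad to 3 bytes: K' = 77 76 00.
K' ⊕ ipad = 41 40 36; K' ⊕ opad = 2b 2a 5c.
m1: inner = H(41 40 36 6f 72 72 73) = 02 7d; tag = H(2b 2a 5c 02 7d) = 0130
m2: inner = H(41 40 36 86 49 52 f5) = 02 cd; tag = H(2b 2a 5c 02 cd) = 0180 ← matches
m3: inner = H(41 40 36 0f 4d 45 b8) = 02 10; tag = H(2b 2a 5c 02 10) = 00c3

2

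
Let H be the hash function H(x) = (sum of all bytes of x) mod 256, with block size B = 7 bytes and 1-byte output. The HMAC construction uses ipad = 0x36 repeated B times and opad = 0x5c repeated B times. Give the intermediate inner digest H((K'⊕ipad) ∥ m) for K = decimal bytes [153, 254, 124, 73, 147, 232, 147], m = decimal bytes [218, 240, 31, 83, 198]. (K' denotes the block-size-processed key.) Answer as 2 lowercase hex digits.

Key decimal bytes [153, 254, 124, 73, 147, 232, 147] = 99 fe 7c 49 93 e8 93 is exactly B = 7 bytes: K' = 99 fe 7c 49 93 e8 93.
K' ⊕ ipad = af c8 4a 7f a5 de a5.
Inner input = af c8 4a 7f a5 de a5 ∥ da f0 1f 53 c6.
Inner hash: sum = 175+200+74+127+165+222+165+218+240+31+83+198 = 1898; mod 256 = 106 → 6a.

6a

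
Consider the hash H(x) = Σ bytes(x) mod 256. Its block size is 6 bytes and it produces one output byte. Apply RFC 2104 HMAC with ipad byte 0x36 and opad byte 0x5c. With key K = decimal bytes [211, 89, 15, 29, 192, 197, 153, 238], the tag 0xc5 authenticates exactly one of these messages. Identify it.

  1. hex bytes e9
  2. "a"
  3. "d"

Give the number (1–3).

Key decimal bytes [211, 89, 15, 29, 192, 197, 153, 238] = d3 59 0f 1d c0 c5 99 ee is 8 bytes > B = 6, so hash it first: H(key) = 64, then zero-pad to 6 bytes: K' = 64 00 00 00 00 00.
K' ⊕ ipad = 52 36 36 36 36 36; K' ⊕ opad = 38 5c 5c 5c 5c 5c.
m1: inner = H(52 36 36 36 36 36 e9) = 49; tag = H(38 5c 5c 5c 5c 5c 49) = 4d
m2: inner = H(52 36 36 36 36 36 61) = c1; tag = H(38 5c 5c 5c 5c 5c c1) = c5 ← matches
m3: inner = H(52 36 36 36 36 36 64) = c4; tag = H(38 5c 5c 5c 5c 5c c4) = c8

2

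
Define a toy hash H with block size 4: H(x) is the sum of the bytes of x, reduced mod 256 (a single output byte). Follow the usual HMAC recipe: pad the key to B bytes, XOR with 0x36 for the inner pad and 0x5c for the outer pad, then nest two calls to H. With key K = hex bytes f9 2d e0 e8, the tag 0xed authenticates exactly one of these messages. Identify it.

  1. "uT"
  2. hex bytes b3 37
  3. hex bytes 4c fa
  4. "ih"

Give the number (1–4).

1

Key hex bytes f9 2d e0 e8 is exactly B = 4 bytes: K' = f9 2d e0 e8.
K' ⊕ ipad = cf 1b d6 de; K' ⊕ opad = a5 71 bc b4.
m1: inner = H(cf 1b d6 de 75 54) = 67; tag = H(a5 71 bc b4 67) = ed ← matches
m2: inner = H(cf 1b d6 de b3 37) = 88; tag = H(a5 71 bc b4 88) = 0e
m3: inner = H(cf 1b d6 de 4c fa) = e4; tag = H(a5 71 bc b4 e4) = 6a
m4: inner = H(cf 1b d6 de 69 68) = 6f; tag = H(a5 71 bc b4 6f) = f5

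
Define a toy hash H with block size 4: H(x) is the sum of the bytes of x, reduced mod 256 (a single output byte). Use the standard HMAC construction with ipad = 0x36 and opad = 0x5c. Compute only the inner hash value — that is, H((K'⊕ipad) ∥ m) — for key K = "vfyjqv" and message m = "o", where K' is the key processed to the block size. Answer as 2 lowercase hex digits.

Key "vfyjqv" = 76 66 79 6a 71 76 is 6 bytes > B = 4, so hash it first: H(key) = a6, then zero-pad to 4 bytes: K' = a6 00 00 00.
K' ⊕ ipad = 90 36 36 36.
Inner input = 90 36 36 36 ∥ 6f.
Inner hash: sum = 144+54+54+54+111 = 417; mod 256 = 161 → a1.

a1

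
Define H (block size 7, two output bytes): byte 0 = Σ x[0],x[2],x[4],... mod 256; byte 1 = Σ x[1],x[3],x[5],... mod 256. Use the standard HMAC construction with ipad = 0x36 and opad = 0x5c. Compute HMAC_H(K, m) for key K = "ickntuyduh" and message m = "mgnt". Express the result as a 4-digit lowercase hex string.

Key "ickntuyduh" = 69 63 6b 6e 74 75 79 64 75 68 is 10 bytes > B = 7, so hash it first: H(key) = 36 12, then zero-pad to 7 bytes: K' = 36 12 00 00 00 00 00.
K' ⊕ ipad = 00 24 36 36 36 36 36.  K' ⊕ opad = 6a 4e 5c 5c 5c 5c 5c.
Inner input = (K'⊕ipad) ∥ m = 00 24 36 36 36 36 36 ∥ 6d 67 6e 74.
Inner hash: even-index sum = 381 mod 256 = 125; odd-index sum = 363 mod 256 = 107 → 7d 6b.
Outer input = (K'⊕opad) ∥ inner = 6a 4e 5c 5c 5c 5c 5c ∥ 7d 6b.
Outer hash (tag): even-index sum = 489 mod 256 = 233; odd-index sum = 387 mod 256 = 131 → e9 83.

e983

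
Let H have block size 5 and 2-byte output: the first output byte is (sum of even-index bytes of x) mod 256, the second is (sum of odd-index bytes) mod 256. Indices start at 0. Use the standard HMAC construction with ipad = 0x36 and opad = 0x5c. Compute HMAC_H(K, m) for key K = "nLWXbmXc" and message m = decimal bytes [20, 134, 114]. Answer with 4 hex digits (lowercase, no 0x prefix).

d9bf

Key "nLWXbmXc" = 6e 4c 57 58 62 6d 58 63 is 8 bytes > B = 5, so hash it first: H(key) = 7f 74, then zero-pad to 5 bytes: K' = 7f 74 00 00 00.
K' ⊕ ipad = 49 42 36 36 36.  K' ⊕ opad = 23 28 5c 5c 5c.
Inner input = (K'⊕ipad) ∥ m = 49 42 36 36 36 ∥ 14 86 72.
Inner hash: even-index sum = 315 mod 256 = 59; odd-index sum = 254 mod 256 = 254 → 3b fe.
Outer input = (K'⊕opad) ∥ inner = 23 28 5c 5c 5c ∥ 3b fe.
Outer hash (tag): even-index sum = 473 mod 256 = 217; odd-index sum = 191 mod 256 = 191 → d9 bf.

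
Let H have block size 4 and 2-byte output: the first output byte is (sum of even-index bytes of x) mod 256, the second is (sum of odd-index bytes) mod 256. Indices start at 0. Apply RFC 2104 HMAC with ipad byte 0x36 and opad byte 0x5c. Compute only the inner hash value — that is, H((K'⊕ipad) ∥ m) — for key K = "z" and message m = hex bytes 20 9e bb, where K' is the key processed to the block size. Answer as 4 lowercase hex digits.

Key "z" = 7a is 1 byte ≤ B = 4; zero-pad to 4 bytes: K' = 7a 00 00 00.
K' ⊕ ipad = 4c 36 36 36.
Inner input = 4c 36 36 36 ∥ 20 9e bb.
Inner hash: even-index sum = 349 mod 256 = 93; odd-index sum = 266 mod 256 = 10 → 5d 0a.

5d0a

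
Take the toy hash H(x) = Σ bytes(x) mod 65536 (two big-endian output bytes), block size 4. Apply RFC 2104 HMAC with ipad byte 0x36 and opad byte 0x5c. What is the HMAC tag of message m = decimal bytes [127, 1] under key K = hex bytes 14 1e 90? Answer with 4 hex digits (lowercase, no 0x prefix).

Key hex bytes 14 1e 90 is 3 bytes ≤ B = 4; zero-pad to 4 bytes: K' = 14 1e 90 00.
K' ⊕ ipad = 22 28 a6 36.  K' ⊕ opad = 48 42 cc 5c.
Inner input = (K'⊕ipad) ∥ m = 22 28 a6 36 ∥ 7f 01.
Inner hash: sum = 34+40+166+54+127+1 = 422 → 01 a6.
Outer input = (K'⊕opad) ∥ inner = 48 42 cc 5c ∥ 01 a6.
Outer hash (tag): sum = 72+66+204+92+1+166 = 601 → 02 59.

0259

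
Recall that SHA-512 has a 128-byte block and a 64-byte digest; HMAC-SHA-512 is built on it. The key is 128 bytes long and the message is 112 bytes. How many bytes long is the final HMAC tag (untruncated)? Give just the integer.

64

The tag is one SHA-512 digest: 64 bytes.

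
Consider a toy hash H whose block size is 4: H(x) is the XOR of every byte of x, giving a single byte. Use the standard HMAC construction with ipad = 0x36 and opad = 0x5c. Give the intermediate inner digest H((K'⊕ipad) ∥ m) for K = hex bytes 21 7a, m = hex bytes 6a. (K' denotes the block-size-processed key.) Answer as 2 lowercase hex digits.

Key hex bytes 21 7a is 2 bytes ≤ B = 4; zero-pad to 4 bytes: K' = 21 7a 00 00.
K' ⊕ ipad = 17 4c 36 36.
Inner input = 17 4c 36 36 ∥ 6a.
Inner hash: XOR 17⊕4c⊕36⊕36⊕6a = 31.

31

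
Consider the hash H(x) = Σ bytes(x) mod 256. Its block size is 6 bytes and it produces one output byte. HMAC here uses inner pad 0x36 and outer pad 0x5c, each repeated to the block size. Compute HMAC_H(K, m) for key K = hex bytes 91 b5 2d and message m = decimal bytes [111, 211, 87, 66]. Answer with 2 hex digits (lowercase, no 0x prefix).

fd

Key hex bytes 91 b5 2d is 3 bytes ≤ B = 6; zero-pad to 6 bytes: K' = 91 b5 2d 00 00 00.
K' ⊕ ipad = a7 83 1b 36 36 36.  K' ⊕ opad = cd e9 71 5c 5c 5c.
Inner input = (K'⊕ipad) ∥ m = a7 83 1b 36 36 36 ∥ 6f d3 57 42.
Inner hash: sum = 167+131+27+54+54+54+111+211+87+66 = 962; mod 256 = 194 → c2.
Outer input = (K'⊕opad) ∥ inner = cd e9 71 5c 5c 5c ∥ c2.
Outer hash (tag): sum = 205+233+113+92+92+92+194 = 1021; mod 256 = 253 → fd.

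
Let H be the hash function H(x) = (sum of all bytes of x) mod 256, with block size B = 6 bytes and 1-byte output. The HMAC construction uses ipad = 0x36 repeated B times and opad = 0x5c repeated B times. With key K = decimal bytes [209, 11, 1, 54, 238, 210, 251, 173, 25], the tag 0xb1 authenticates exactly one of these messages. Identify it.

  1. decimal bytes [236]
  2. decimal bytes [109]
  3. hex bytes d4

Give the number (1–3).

Key decimal bytes [209, 11, 1, 54, 238, 210, 251, 173, 25] = d1 0b 01 36 ee d2 fb ad 19 is 9 bytes > B = 6, so hash it first: H(key) = 94, then zero-pad to 6 bytes: K' = 94 00 00 00 00 00.
K' ⊕ ipad = a2 36 36 36 36 36; K' ⊕ opad = c8 5c 5c 5c 5c 5c.
m1: inner = H(a2 36 36 36 36 36 ec) = 9c; tag = H(c8 5c 5c 5c 5c 5c 9c) = 30
m2: inner = H(a2 36 36 36 36 36 6d) = 1d; tag = H(c8 5c 5c 5c 5c 5c 1d) = b1 ← matches
m3: inner = H(a2 36 36 36 36 36 d4) = 84; tag = H(c8 5c 5c 5c 5c 5c 84) = 18

2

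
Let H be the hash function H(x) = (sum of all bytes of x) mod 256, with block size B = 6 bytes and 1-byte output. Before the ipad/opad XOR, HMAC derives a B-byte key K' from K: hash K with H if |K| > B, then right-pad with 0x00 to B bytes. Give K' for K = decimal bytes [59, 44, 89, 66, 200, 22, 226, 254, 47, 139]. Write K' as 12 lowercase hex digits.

|K| = 10 > B = 6, so first hash the key.
H(K): sum = 59+44+89+66+200+22+226+254+47+139 = 1146; mod 256 = 122 → 7a.
Zero-pad H(K) = 7a to 6 bytes: K' = 7a 00 00 00 00 00.

7a0000000000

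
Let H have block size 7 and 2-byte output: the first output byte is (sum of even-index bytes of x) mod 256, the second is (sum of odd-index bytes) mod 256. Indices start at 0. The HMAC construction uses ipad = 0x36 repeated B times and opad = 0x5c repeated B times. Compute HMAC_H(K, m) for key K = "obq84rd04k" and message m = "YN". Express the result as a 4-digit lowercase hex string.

Key "obq84rd04k" = 6f 62 71 38 34 72 64 30 34 6b is 10 bytes > B = 7, so hash it first: H(key) = ac a7, then zero-pad to 7 bytes: K' = ac a7 00 00 00 00 00.
K' ⊕ ipad = 9a 91 36 36 36 36 36.  K' ⊕ opad = f0 fb 5c 5c 5c 5c 5c.
Inner input = (K'⊕ipad) ∥ m = 9a 91 36 36 36 36 36 ∥ 59 4e.
Inner hash: even-index sum = 394 mod 256 = 138; odd-index sum = 342 mod 256 = 86 → 8a 56.
Outer input = (K'⊕opad) ∥ inner = f0 fb 5c 5c 5c 5c 5c ∥ 8a 56.
Outer hash (tag): even-index sum = 602 mod 256 = 90; odd-index sum = 573 mod 256 = 61 → 5a 3d.

5a3d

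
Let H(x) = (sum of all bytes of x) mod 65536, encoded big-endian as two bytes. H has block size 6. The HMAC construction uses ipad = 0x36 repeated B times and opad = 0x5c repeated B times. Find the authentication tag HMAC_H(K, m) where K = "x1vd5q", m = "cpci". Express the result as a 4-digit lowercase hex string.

Key "x1vd5q" = 78 31 76 64 35 71 is exactly B = 6 bytes: K' = 78 31 76 64 35 71.
K' ⊕ ipad = 4e 07 40 52 03 47.  K' ⊕ opad = 24 6d 2a 38 69 2d.
Inner input = (K'⊕ipad) ∥ m = 4e 07 40 52 03 47 ∥ 63 70 63 69.
Inner hash: sum = 78+7+64+82+3+71+99+112+99+105 = 720 → 02 d0.
Outer input = (K'⊕opad) ∥ inner = 24 6d 2a 38 69 2d ∥ 02 d0.
Outer hash (tag): sum = 36+109+42+56+105+45+2+208 = 603 → 02 5b.

025b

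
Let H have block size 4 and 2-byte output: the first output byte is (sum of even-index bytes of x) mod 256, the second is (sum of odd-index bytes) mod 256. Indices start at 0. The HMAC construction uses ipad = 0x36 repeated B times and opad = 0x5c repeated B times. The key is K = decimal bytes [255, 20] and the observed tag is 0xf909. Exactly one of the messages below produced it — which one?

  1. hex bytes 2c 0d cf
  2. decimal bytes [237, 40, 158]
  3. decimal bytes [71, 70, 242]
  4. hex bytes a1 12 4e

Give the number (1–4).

1

Key decimal bytes [255, 20] = ff 14 is 2 bytes ≤ B = 4; zero-pad to 4 bytes: K' = ff 14 00 00.
K' ⊕ ipad = c9 22 36 36; K' ⊕ opad = a3 48 5c 5c.
m1: inner = H(c9 22 36 36 2c 0d cf) = fa 65; tag = H(a3 48 5c 5c fa 65) = f909 ← matches
m2: inner = H(c9 22 36 36 ed 28 9e) = 8a 80; tag = H(a3 48 5c 5c 8a 80) = 8924
m3: inner = H(c9 22 36 36 47 46 f2) = 38 9e; tag = H(a3 48 5c 5c 38 9e) = 3742
m4: inner = H(c9 22 36 36 a1 12 4e) = ee 6a; tag = H(a3 48 5c 5c ee 6a) = ed0e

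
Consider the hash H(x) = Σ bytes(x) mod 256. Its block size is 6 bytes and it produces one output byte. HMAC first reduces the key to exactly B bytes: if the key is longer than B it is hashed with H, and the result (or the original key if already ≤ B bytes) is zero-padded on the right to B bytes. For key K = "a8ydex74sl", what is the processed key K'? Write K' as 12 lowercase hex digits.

9d0000000000

|K| = 10 > B = 6, so first hash the key.
H(K): sum = 97+56+121+100+101+120+55+52+115+108 = 925; mod 256 = 157 → 9d.
Zero-pad H(K) = 9d to 6 bytes: K' = 9d 00 00 00 00 00.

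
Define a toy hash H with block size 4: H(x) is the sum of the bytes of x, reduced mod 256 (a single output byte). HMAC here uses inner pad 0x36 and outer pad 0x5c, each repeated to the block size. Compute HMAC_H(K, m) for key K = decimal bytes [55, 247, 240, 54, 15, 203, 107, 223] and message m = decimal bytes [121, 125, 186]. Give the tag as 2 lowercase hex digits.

Key decimal bytes [55, 247, 240, 54, 15, 203, 107, 223] = 37 f7 f0 36 0f cb 6b df is 8 bytes > B = 4, so hash it first: H(key) = 78, then zero-pad to 4 bytes: K' = 78 00 00 00.
K' ⊕ ipad = 4e 36 36 36.  K' ⊕ opad = 24 5c 5c 5c.
Inner input = (K'⊕ipad) ∥ m = 4e 36 36 36 ∥ 79 7d ba.
Inner hash: sum = 78+54+54+54+121+125+186 = 672; mod 256 = 160 → a0.
Outer input = (K'⊕opad) ∥ inner = 24 5c 5c 5c ∥ a0.
Outer hash (tag): sum = 36+92+92+92+160 = 472; mod 256 = 216 → d8.

d8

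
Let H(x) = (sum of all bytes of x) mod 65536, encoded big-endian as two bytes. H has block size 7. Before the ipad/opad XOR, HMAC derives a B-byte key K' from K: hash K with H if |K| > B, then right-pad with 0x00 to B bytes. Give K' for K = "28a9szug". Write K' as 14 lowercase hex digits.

02cd0000000000

|K| = 8 > B = 7, so first hash the key.
H(K): sum = 50+56+97+57+115+122+117+103 = 717 → 02 cd.
Zero-pad H(K) = 02 cd to 7 bytes: K' = 02 cd 00 00 00 00 00.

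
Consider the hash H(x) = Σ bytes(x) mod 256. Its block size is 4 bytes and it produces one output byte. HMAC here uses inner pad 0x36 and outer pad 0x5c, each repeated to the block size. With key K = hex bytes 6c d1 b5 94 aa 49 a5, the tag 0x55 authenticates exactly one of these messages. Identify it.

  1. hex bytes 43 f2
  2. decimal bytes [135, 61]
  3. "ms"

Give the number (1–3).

Key hex bytes 6c d1 b5 94 aa 49 a5 is 7 bytes > B = 4, so hash it first: H(key) = 1e, then zero-pad to 4 bytes: K' = 1e 00 00 00.
K' ⊕ ipad = 28 36 36 36; K' ⊕ opad = 42 5c 5c 5c.
m1: inner = H(28 36 36 36 43 f2) = ff; tag = H(42 5c 5c 5c ff) = 55 ← matches
m2: inner = H(28 36 36 36 87 3d) = 8e; tag = H(42 5c 5c 5c 8e) = e4
m3: inner = H(28 36 36 36 6d 73) = aa; tag = H(42 5c 5c 5c aa) = 00

1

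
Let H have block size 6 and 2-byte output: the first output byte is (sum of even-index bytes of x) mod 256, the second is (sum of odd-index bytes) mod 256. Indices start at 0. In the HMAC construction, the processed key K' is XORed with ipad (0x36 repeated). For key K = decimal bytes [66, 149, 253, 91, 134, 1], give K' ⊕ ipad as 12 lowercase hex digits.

74a3cb6db037

Key decimal bytes [66, 149, 253, 91, 134, 1] = 42 95 fd 5b 86 01 is exactly B = 6 bytes: K' = 42 95 fd 5b 86 01.
XOR each byte with 0x36: 42⊕36=74, 95⊕36=a3, fd⊕36=cb, 5b⊕36=6d, 86⊕36=b0, 01⊕36=37.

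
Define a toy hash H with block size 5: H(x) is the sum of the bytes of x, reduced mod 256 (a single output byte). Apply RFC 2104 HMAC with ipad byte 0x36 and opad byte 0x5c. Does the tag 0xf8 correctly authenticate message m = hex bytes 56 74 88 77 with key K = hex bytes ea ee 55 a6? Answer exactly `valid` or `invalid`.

Key hex bytes ea ee 55 a6 is 4 bytes ≤ B = 5; zero-pad to 5 bytes: K' = ea ee 55 a6 00.
K' ⊕ ipad = dc d8 63 90 36; K' ⊕ opad = b6 b2 09 fa 5c.
Inner hash: sum = 220+216+99+144+54+86+116+136+119 = 1190; mod 256 = 166 → a6.
Outer hash (recomputed tag): sum = 182+178+9+250+92+166 = 877; mod 256 = 109 → 6d.
Recomputed tag = 6d; claimed = f8 → mismatch.

invalid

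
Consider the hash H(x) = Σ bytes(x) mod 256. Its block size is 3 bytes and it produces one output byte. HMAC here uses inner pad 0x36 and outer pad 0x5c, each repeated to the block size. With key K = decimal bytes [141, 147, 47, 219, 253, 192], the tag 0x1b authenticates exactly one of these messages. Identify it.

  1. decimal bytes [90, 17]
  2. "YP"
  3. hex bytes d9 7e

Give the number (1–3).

Key decimal bytes [141, 147, 47, 219, 253, 192] = 8d 93 2f db fd c0 is 6 bytes > B = 3, so hash it first: H(key) = e7, then zero-pad to 3 bytes: K' = e7 00 00.
K' ⊕ ipad = d1 36 36; K' ⊕ opad = bb 5c 5c.
m1: inner = H(d1 36 36 5a 11) = a8; tag = H(bb 5c 5c a8) = 1b ← matches
m2: inner = H(d1 36 36 59 50) = e6; tag = H(bb 5c 5c e6) = 59
m3: inner = H(d1 36 36 d9 7e) = 94; tag = H(bb 5c 5c 94) = 07

1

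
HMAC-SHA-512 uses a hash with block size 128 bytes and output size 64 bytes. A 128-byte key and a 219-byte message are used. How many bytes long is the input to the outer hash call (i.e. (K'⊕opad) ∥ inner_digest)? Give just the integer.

Key is 128 ≤ 128 bytes, zero-padded: |K'| = 128.
Outer input = (K'⊕opad) ∥ H(inner) → 128 + 64 = 192 bytes.

192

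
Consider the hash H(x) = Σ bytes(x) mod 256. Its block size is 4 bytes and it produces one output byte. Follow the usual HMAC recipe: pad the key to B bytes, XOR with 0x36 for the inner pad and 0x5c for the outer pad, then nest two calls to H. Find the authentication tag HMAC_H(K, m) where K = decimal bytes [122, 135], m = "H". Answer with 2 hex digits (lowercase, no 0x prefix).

6a

Key decimal bytes [122, 135] = 7a 87 is 2 bytes ≤ B = 4; zero-pad to 4 bytes: K' = 7a 87 00 00.
K' ⊕ ipad = 4c b1 36 36.  K' ⊕ opad = 26 db 5c 5c.
Inner input = (K'⊕ipad) ∥ m = 4c b1 36 36 ∥ 48.
Inner hash: sum = 76+177+54+54+72 = 433; mod 256 = 177 → b1.
Outer input = (K'⊕opad) ∥ inner = 26 db 5c 5c ∥ b1.
Outer hash (tag): sum = 38+219+92+92+177 = 618; mod 256 = 106 → 6a.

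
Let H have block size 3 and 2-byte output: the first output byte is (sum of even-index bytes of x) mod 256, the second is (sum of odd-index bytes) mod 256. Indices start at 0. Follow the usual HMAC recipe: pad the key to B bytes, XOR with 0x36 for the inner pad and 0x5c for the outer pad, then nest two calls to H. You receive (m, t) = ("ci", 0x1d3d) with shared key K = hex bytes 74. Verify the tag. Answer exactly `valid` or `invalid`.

Key hex bytes 74 is 1 byte ≤ B = 3; zero-pad to 3 bytes: K' = 74 00 00.
K' ⊕ ipad = 42 36 36; K' ⊕ opad = 28 5c 5c.
Inner hash: even-index sum = 225 mod 256 = 225; odd-index sum = 153 mod 256 = 153 → e1 99.
Outer hash (recomputed tag): even-index sum = 285 mod 256 = 29; odd-index sum = 317 mod 256 = 61 → 1d 3d.
Recomputed tag = 1d3d; claimed = 1d3d → match.

valid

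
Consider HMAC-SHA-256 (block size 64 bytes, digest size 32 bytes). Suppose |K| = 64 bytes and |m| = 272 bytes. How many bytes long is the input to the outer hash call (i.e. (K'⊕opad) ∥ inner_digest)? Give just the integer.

96

Key is 64 ≤ 64 bytes, zero-padded: |K'| = 64.
Outer input = (K'⊕opad) ∥ H(inner) → 64 + 32 = 96 bytes.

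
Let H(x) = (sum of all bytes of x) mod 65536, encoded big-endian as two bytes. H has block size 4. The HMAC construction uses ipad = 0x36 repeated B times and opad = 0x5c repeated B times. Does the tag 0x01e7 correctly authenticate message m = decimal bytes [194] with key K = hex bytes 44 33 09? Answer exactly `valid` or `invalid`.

Key hex bytes 44 33 09 is 3 bytes ≤ B = 4; zero-pad to 4 bytes: K' = 44 33 09 00.
K' ⊕ ipad = 72 05 3f 36; K' ⊕ opad = 18 6f 55 5c.
Inner hash: sum = 114+5+63+54+194 = 430 → 01 ae.
Outer hash (recomputed tag): sum = 24+111+85+92+1+174 = 487 → 01 e7.
Recomputed tag = 01e7; claimed = 01e7 → match.

valid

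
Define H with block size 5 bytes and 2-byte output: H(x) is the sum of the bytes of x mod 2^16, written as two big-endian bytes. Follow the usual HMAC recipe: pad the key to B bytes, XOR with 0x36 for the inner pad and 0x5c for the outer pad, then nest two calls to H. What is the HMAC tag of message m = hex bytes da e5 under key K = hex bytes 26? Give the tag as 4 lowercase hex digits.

0293

Key hex bytes 26 is 1 byte ≤ B = 5; zero-pad to 5 bytes: K' = 26 00 00 00 00.
K' ⊕ ipad = 10 36 36 36 36.  K' ⊕ opad = 7a 5c 5c 5c 5c.
Inner input = (K'⊕ipad) ∥ m = 10 36 36 36 36 ∥ da e5.
Inner hash: sum = 16+54+54+54+54+218+229 = 679 → 02 a7.
Outer input = (K'⊕opad) ∥ inner = 7a 5c 5c 5c 5c ∥ 02 a7.
Outer hash (tag): sum = 122+92+92+92+92+2+167 = 659 → 02 93.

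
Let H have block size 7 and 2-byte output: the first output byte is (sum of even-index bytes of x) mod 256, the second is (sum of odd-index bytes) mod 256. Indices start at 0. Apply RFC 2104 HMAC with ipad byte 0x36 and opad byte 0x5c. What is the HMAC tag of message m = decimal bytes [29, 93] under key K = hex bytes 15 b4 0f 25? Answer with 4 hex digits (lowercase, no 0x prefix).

3ce2

Key hex bytes 15 b4 0f 25 is 4 bytes ≤ B = 7; zero-pad to 7 bytes: K' = 15 b4 0f 25 00 00 00.
K' ⊕ ipad = 23 82 39 13 36 36 36.  K' ⊕ opad = 49 e8 53 79 5c 5c 5c.
Inner input = (K'⊕ipad) ∥ m = 23 82 39 13 36 36 36 ∥ 1d 5d.
Inner hash: even-index sum = 293 mod 256 = 37; odd-index sum = 232 mod 256 = 232 → 25 e8.
Outer input = (K'⊕opad) ∥ inner = 49 e8 53 79 5c 5c 5c ∥ 25 e8.
Outer hash (tag): even-index sum = 572 mod 256 = 60; odd-index sum = 482 mod 256 = 226 → 3c e2.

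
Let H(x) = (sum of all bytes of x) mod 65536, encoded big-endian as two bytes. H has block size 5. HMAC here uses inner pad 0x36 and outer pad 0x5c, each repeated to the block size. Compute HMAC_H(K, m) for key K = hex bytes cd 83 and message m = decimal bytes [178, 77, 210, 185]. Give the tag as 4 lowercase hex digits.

0364

Key hex bytes cd 83 is 2 bytes ≤ B = 5; zero-pad to 5 bytes: K' = cd 83 00 00 00.
K' ⊕ ipad = fb b5 36 36 36.  K' ⊕ opad = 91 df 5c 5c 5c.
Inner input = (K'⊕ipad) ∥ m = fb b5 36 36 36 ∥ b2 4d d2 b9.
Inner hash: sum = 251+181+54+54+54+178+77+210+185 = 1244 → 04 dc.
Outer input = (K'⊕opad) ∥ inner = 91 df 5c 5c 5c ∥ 04 dc.
Outer hash (tag): sum = 145+223+92+92+92+4+220 = 868 → 03 64.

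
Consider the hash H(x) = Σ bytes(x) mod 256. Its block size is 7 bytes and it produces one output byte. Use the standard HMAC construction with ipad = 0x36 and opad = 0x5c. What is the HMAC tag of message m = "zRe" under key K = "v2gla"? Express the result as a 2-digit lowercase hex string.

Key "v2gla" = 76 32 67 6c 61 is 5 bytes ≤ B = 7; zero-pad to 7 bytes: K' = 76 32 67 6c 61 00 00.
K' ⊕ ipad = 40 04 51 5a 57 36 36.  K' ⊕ opad = 2a 6e 3b 30 3d 5c 5c.
Inner input = (K'⊕ipad) ∥ m = 40 04 51 5a 57 36 36 ∥ 7a 52 65.
Inner hash: sum = 64+4+81+90+87+54+54+122+82+101 = 739; mod 256 = 227 → e3.
Outer input = (K'⊕opad) ∥ inner = 2a 6e 3b 30 3d 5c 5c ∥ e3.
Outer hash (tag): sum = 42+110+59+48+61+92+92+227 = 731; mod 256 = 219 → db.

db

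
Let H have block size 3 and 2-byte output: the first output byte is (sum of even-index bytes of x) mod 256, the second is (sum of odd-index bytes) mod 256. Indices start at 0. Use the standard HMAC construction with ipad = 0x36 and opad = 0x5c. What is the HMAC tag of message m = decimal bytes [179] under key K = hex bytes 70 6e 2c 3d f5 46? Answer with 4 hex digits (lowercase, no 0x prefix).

a38a

Key hex bytes 70 6e 2c 3d f5 46 is 6 bytes > B = 3, so hash it first: H(key) = 91 f1, then zero-pad to 3 bytes: K' = 91 f1 00.
K' ⊕ ipad = a7 c7 36.  K' ⊕ opad = cd ad 5c.
Inner input = (K'⊕ipad) ∥ m = a7 c7 36 ∥ b3.
Inner hash: even-index sum = 221 mod 256 = 221; odd-index sum = 378 mod 256 = 122 → dd 7a.
Outer input = (K'⊕opad) ∥ inner = cd ad 5c ∥ dd 7a.
Outer hash (tag): even-index sum = 419 mod 256 = 163; odd-index sum = 394 mod 256 = 138 → a3 8a.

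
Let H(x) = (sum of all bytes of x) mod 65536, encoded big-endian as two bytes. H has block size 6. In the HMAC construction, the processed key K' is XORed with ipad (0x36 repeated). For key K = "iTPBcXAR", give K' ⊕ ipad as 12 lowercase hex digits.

Key "iTPBcXAR" = 69 54 50 42 63 58 41 52 is 8 bytes > B = 6, so hash it first: H(key) = 02 9d, then zero-pad to 6 bytes: K' = 02 9d 00 00 00 00.
XOR each byte with 0x36: 02⊕36=34, 9d⊕36=ab, 00⊕36=36, 00⊕36=36, 00⊕36=36, 00⊕36=36.

34ab36363636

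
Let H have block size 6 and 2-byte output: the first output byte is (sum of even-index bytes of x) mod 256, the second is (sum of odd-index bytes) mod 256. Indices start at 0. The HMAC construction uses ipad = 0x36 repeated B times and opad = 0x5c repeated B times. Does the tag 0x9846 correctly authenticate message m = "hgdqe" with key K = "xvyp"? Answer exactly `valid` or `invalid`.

Key "xvyp" = 78 76 79 70 is 4 bytes ≤ B = 6; zero-pad to 6 bytes: K' = 78 76 79 70 00 00.
K' ⊕ ipad = 4e 40 4f 46 36 36; K' ⊕ opad = 24 2a 25 2c 5c 5c.
Inner hash: even-index sum = 516 mod 256 = 4; odd-index sum = 404 mod 256 = 148 → 04 94.
Outer hash (recomputed tag): even-index sum = 169 mod 256 = 169; odd-index sum = 326 mod 256 = 70 → a9 46.
Recomputed tag = a946; claimed = 9846 → mismatch.

invalid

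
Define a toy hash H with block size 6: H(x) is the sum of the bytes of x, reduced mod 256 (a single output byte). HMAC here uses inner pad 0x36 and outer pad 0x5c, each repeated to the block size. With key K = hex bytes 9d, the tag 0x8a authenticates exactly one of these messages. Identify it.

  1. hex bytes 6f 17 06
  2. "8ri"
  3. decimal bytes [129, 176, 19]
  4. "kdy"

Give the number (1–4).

3

Key hex bytes 9d is 1 byte ≤ B = 6; zero-pad to 6 bytes: K' = 9d 00 00 00 00 00.
K' ⊕ ipad = ab 36 36 36 36 36; K' ⊕ opad = c1 5c 5c 5c 5c 5c.
m1: inner = H(ab 36 36 36 36 36 6f 17 06) = 45; tag = H(c1 5c 5c 5c 5c 5c 45) = d2
m2: inner = H(ab 36 36 36 36 36 38 72 69) = cc; tag = H(c1 5c 5c 5c 5c 5c cc) = 59
m3: inner = H(ab 36 36 36 36 36 81 b0 13) = fd; tag = H(c1 5c 5c 5c 5c 5c fd) = 8a ← matches
m4: inner = H(ab 36 36 36 36 36 6b 64 79) = 01; tag = H(c1 5c 5c 5c 5c 5c 01) = 8e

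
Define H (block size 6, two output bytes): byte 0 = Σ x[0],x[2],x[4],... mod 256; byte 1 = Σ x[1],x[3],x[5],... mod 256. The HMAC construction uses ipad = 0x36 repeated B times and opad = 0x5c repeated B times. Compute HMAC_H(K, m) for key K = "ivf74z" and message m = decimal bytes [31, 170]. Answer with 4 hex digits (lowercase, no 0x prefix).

Key "ivf74z" = 69 76 66 37 34 7a is exactly B = 6 bytes: K' = 69 76 66 37 34 7a.
K' ⊕ ipad = 5f 40 50 01 02 4c.  K' ⊕ opad = 35 2a 3a 6b 68 26.
Inner input = (K'⊕ipad) ∥ m = 5f 40 50 01 02 4c ∥ 1f aa.
Inner hash: even-index sum = 208 mod 256 = 208; odd-index sum = 311 mod 256 = 55 → d0 37.
Outer input = (K'⊕opad) ∥ inner = 35 2a 3a 6b 68 26 ∥ d0 37.
Outer hash (tag): even-index sum = 423 mod 256 = 167; odd-index sum = 242 mod 256 = 242 → a7 f2.

a7f2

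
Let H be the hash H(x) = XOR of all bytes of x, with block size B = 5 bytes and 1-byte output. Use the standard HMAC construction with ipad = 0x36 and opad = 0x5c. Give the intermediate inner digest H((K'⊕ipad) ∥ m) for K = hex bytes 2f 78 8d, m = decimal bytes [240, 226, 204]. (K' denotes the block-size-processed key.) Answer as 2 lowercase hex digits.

Key hex bytes 2f 78 8d is 3 bytes ≤ B = 5; zero-pad to 5 bytes: K' = 2f 78 8d 00 00.
K' ⊕ ipad = 19 4e bb 36 36.
Inner input = 19 4e bb 36 36 ∥ f0 e2 cc.
Inner hash: XOR 19⊕4e⊕bb⊕36⊕36⊕f0⊕e2⊕cc = 32.

32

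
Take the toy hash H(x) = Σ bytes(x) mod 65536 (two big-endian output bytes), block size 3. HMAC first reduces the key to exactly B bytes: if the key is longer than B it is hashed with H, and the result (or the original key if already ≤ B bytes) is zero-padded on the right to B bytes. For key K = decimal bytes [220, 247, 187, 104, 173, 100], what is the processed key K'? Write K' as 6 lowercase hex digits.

040700

|K| = 6 > B = 3, so first hash the key.
H(K): sum = 220+247+187+104+173+100 = 1031 → 04 07.
Zero-pad H(K) = 04 07 to 3 bytes: K' = 04 07 00.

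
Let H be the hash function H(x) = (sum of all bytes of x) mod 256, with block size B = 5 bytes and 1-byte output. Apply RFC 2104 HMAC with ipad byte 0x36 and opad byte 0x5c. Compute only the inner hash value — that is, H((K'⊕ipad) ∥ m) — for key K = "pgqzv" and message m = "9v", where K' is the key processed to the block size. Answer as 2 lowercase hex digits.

19

Key "pgqzv" = 70 67 71 7a 76 is exactly B = 5 bytes: K' = 70 67 71 7a 76.
K' ⊕ ipad = 46 51 47 4c 40.
Inner input = 46 51 47 4c 40 ∥ 39 76.
Inner hash: sum = 70+81+71+76+64+57+118 = 537; mod 256 = 25 → 19.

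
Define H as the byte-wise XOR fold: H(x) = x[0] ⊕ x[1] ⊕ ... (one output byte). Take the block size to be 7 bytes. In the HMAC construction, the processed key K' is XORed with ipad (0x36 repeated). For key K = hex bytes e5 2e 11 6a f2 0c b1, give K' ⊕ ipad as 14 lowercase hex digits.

Key hex bytes e5 2e 11 6a f2 0c b1 is exactly B = 7 bytes: K' = e5 2e 11 6a f2 0c b1.
XOR each byte with 0x36: e5⊕36=d3, 2e⊕36=18, 11⊕36=27, 6a⊕36=5c, f2⊕36=c4, 0c⊕36=3a, b1⊕36=87.

d318275cc43a87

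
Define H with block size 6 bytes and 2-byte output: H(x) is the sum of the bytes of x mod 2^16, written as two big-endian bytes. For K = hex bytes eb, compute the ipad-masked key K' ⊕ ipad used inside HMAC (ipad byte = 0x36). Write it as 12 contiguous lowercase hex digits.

dd3636363636

Key hex bytes eb is 1 byte ≤ B = 6; zero-pad to 6 bytes: K' = eb 00 00 00 00 00.
XOR each byte with 0x36: eb⊕36=dd, 00⊕36=36, 00⊕36=36, 00⊕36=36, 00⊕36=36, 00⊕36=36.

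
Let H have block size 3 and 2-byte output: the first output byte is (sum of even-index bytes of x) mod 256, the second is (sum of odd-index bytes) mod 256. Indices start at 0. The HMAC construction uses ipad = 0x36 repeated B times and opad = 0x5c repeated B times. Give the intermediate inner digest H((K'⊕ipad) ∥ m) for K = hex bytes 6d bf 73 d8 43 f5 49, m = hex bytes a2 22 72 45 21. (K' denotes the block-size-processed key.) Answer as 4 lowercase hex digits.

Key hex bytes 6d bf 73 d8 43 f5 49 is 7 bytes > B = 3, so hash it first: H(key) = 6c 8c, then zero-pad to 3 bytes: K' = 6c 8c 00.
K' ⊕ ipad = 5a ba 36.
Inner input = 5a ba 36 ∥ a2 22 72 45 21.
Inner hash: even-index sum = 247 mod 256 = 247; odd-index sum = 495 mod 256 = 239 → f7 ef.

f7ef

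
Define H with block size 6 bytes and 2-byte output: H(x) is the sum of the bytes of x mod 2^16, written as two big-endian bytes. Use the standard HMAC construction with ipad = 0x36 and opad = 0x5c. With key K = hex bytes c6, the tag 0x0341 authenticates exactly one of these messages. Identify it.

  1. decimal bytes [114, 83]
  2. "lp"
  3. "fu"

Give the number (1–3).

Key hex bytes c6 is 1 byte ≤ B = 6; zero-pad to 6 bytes: K' = c6 00 00 00 00 00.
K' ⊕ ipad = f0 36 36 36 36 36; K' ⊕ opad = 9a 5c 5c 5c 5c 5c.
m1: inner = H(f0 36 36 36 36 36 72 53) = 02 c3; tag = H(9a 5c 5c 5c 5c 5c 02 c3) = 032b
m2: inner = H(f0 36 36 36 36 36 6c 70) = 02 da; tag = H(9a 5c 5c 5c 5c 5c 02 da) = 0342
m3: inner = H(f0 36 36 36 36 36 66 75) = 02 d9; tag = H(9a 5c 5c 5c 5c 5c 02 d9) = 0341 ← matches

3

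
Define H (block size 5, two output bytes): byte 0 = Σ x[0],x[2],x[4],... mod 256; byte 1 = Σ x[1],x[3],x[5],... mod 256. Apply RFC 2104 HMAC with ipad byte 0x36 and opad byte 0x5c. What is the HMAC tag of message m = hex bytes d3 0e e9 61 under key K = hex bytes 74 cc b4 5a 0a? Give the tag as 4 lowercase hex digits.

Key hex bytes 74 cc b4 5a 0a is exactly B = 5 bytes: K' = 74 cc b4 5a 0a.
K' ⊕ ipad = 42 fa 82 6c 3c.  K' ⊕ opad = 28 90 e8 06 56.
Inner input = (K'⊕ipad) ∥ m = 42 fa 82 6c 3c ∥ d3 0e e9 61.
Inner hash: even-index sum = 367 mod 256 = 111; odd-index sum = 802 mod 256 = 34 → 6f 22.
Outer input = (K'⊕opad) ∥ inner = 28 90 e8 06 56 ∥ 6f 22.
Outer hash (tag): even-index sum = 392 mod 256 = 136; odd-index sum = 261 mod 256 = 5 → 88 05.

8805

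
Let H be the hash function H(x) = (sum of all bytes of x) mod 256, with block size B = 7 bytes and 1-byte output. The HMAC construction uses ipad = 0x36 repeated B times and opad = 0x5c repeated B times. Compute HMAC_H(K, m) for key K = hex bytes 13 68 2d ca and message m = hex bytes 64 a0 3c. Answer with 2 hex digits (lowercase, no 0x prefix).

1a

Key hex bytes 13 68 2d ca is 4 bytes ≤ B = 7; zero-pad to 7 bytes: K' = 13 68 2d ca 00 00 00.
K' ⊕ ipad = 25 5e 1b fc 36 36 36.  K' ⊕ opad = 4f 34 71 96 5c 5c 5c.
Inner input = (K'⊕ipad) ∥ m = 25 5e 1b fc 36 36 36 ∥ 64 a0 3c.
Inner hash: sum = 37+94+27+252+54+54+54+100+160+60 = 892; mod 256 = 124 → 7c.
Outer input = (K'⊕opad) ∥ inner = 4f 34 71 96 5c 5c 5c ∥ 7c.
Outer hash (tag): sum = 79+52+113+150+92+92+92+124 = 794; mod 256 = 26 → 1a.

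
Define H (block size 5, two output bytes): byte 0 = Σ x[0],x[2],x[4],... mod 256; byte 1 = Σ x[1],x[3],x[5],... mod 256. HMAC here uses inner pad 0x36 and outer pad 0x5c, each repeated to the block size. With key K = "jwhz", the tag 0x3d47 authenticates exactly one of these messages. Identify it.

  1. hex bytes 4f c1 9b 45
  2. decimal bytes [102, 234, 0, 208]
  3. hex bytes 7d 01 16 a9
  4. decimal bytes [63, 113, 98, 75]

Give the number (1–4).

1

Key "jwhz" = 6a 77 68 7a is 4 bytes ≤ B = 5; zero-pad to 5 bytes: K' = 6a 77 68 7a 00.
K' ⊕ ipad = 5c 41 5e 4c 36; K' ⊕ opad = 36 2b 34 26 5c.
m1: inner = H(5c 41 5e 4c 36 4f c1 9b 45) = f6 77; tag = H(36 2b 34 26 5c f6 77) = 3d47 ← matches
m2: inner = H(5c 41 5e 4c 36 66 ea 00 d0) = aa f3; tag = H(36 2b 34 26 5c aa f3) = b9fb
m3: inner = H(5c 41 5e 4c 36 7d 01 16 a9) = 9a 20; tag = H(36 2b 34 26 5c 9a 20) = e6eb
m4: inner = H(5c 41 5e 4c 36 3f 71 62 4b) = ac 2e; tag = H(36 2b 34 26 5c ac 2e) = f4fd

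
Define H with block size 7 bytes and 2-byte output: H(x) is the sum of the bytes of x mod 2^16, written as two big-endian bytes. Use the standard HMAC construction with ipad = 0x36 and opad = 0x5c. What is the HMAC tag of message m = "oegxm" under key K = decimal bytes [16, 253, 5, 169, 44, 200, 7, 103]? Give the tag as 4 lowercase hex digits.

02fd

Key decimal bytes [16, 253, 5, 169, 44, 200, 7, 103] = 10 fd 05 a9 2c c8 07 67 is 8 bytes > B = 7, so hash it first: H(key) = 03 1d, then zero-pad to 7 bytes: K' = 03 1d 00 00 00 00 00.
K' ⊕ ipad = 35 2b 36 36 36 36 36.  K' ⊕ opad = 5f 41 5c 5c 5c 5c 5c.
Inner input = (K'⊕ipad) ∥ m = 35 2b 36 36 36 36 36 ∥ 6f 65 67 78 6d.
Inner hash: sum = 53+43+54+54+54+54+54+111+101+103+120+109 = 910 → 03 8e.
Outer input = (K'⊕opad) ∥ inner = 5f 41 5c 5c 5c 5c 5c ∥ 03 8e.
Outer hash (tag): sum = 95+65+92+92+92+92+92+3+142 = 765 → 02 fd.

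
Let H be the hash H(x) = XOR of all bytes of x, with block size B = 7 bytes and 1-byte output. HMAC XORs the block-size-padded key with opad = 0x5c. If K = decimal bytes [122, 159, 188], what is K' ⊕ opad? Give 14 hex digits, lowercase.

Key decimal bytes [122, 159, 188] = 7a 9f bc is 3 bytes ≤ B = 7; zero-pad to 7 bytes: K' = 7a 9f bc 00 00 00 00.
XOR each byte with 0x5c: 7a⊕5c=26, 9f⊕5c=c3, bc⊕5c=e0, 00⊕5c=5c, 00⊕5c=5c, 00⊕5c=5c, 00⊕5c=5c.

26c3e05c5c5c5c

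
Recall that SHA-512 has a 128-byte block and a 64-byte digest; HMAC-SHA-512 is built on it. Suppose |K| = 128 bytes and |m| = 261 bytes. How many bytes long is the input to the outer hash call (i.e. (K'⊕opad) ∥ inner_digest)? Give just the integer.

192

Key is 128 ≤ 128 bytes, zero-padded: |K'| = 128.
Outer input = (K'⊕opad) ∥ H(inner) → 128 + 64 = 192 bytes.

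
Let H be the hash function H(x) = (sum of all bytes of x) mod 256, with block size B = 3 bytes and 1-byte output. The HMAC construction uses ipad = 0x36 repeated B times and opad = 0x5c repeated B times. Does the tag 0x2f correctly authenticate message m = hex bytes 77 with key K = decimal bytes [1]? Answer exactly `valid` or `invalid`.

Key decimal bytes [1] = 01 is 1 byte ≤ B = 3; zero-pad to 3 bytes: K' = 01 00 00.
K' ⊕ ipad = 37 36 36; K' ⊕ opad = 5d 5c 5c.
Inner hash: sum = 55+54+54+119 = 282; mod 256 = 26 → 1a.
Outer hash (recomputed tag): sum = 93+92+92+26 = 303; mod 256 = 47 → 2f.
Recomputed tag = 2f; claimed = 2f → match.

valid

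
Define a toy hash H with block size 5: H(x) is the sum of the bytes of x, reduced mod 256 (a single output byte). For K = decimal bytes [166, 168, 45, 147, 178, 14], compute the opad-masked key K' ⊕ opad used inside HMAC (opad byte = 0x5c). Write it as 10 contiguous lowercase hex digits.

925c5c5c5c

Key decimal bytes [166, 168, 45, 147, 178, 14] = a6 a8 2d 93 b2 0e is 6 bytes > B = 5, so hash it first: H(key) = ce, then zero-pad to 5 bytes: K' = ce 00 00 00 00.
XOR each byte with 0x5c: ce⊕5c=92, 00⊕5c=5c, 00⊕5c=5c, 00⊕5c=5c, 00⊕5c=5c.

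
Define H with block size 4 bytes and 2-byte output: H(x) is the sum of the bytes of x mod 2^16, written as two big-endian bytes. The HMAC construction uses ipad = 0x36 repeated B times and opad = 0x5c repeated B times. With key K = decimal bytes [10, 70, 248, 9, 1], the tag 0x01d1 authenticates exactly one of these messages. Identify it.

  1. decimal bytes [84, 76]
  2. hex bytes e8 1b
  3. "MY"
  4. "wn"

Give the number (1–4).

Key decimal bytes [10, 70, 248, 9, 1] = 0a 46 f8 09 01 is 5 bytes > B = 4, so hash it first: H(key) = 01 52, then zero-pad to 4 bytes: K' = 01 52 00 00.
K' ⊕ ipad = 37 64 36 36; K' ⊕ opad = 5d 0e 5c 5c.
m1: inner = H(37 64 36 36 54 4c) = 01 a7; tag = H(5d 0e 5c 5c 01 a7) = 01cb
m2: inner = H(37 64 36 36 e8 1b) = 02 0a; tag = H(5d 0e 5c 5c 02 0a) = 012f
m3: inner = H(37 64 36 36 4d 59) = 01 ad; tag = H(5d 0e 5c 5c 01 ad) = 01d1 ← matches
m4: inner = H(37 64 36 36 77 6e) = 01 ec; tag = H(5d 0e 5c 5c 01 ec) = 0210

3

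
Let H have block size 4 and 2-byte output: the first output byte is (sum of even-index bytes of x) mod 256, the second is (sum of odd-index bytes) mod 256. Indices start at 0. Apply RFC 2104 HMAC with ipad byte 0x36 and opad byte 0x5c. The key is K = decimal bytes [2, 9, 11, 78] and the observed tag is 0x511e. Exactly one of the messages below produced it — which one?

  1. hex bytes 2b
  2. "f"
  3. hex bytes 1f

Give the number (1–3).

1

Key decimal bytes [2, 9, 11, 78] = 02 09 0b 4e is exactly B = 4 bytes: K' = 02 09 0b 4e.
K' ⊕ ipad = 34 3f 3d 78; K' ⊕ opad = 5e 55 57 12.
m1: inner = H(34 3f 3d 78 2b) = 9c b7; tag = H(5e 55 57 12 9c b7) = 511e ← matches
m2: inner = H(34 3f 3d 78 66) = d7 b7; tag = H(5e 55 57 12 d7 b7) = 8c1e
m3: inner = H(34 3f 3d 78 1f) = 90 b7; tag = H(5e 55 57 12 90 b7) = 451e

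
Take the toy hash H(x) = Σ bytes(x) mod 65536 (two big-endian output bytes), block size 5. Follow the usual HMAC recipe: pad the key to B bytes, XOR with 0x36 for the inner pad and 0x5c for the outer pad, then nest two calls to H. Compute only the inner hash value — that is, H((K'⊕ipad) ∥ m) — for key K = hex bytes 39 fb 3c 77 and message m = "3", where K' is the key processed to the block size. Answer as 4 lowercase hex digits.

Key hex bytes 39 fb 3c 77 is 4 bytes ≤ B = 5; zero-pad to 5 bytes: K' = 39 fb 3c 77 00.
K' ⊕ ipad = 0f cd 0a 41 36.
Inner input = 0f cd 0a 41 36 ∥ 33.
Inner hash: sum = 15+205+10+65+54+51 = 400 → 01 90.

0190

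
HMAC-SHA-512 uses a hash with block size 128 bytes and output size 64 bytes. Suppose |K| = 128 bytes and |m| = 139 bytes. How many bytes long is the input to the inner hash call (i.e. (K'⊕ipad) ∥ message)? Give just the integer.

267

Key is 128 ≤ 128 bytes, zero-padded: |K'| = 128.
Inner input = (K'⊕ipad) ∥ m → 128 + 139 = 267 bytes.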